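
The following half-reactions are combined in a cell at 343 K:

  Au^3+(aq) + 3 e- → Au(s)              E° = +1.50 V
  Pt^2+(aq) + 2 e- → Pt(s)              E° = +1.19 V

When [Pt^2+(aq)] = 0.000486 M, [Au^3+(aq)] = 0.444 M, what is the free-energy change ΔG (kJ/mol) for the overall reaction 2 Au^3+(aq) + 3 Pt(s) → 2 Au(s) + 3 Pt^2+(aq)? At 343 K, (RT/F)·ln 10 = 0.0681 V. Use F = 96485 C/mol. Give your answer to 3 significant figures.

−240 kJ/mol

The standard cell potential is +1.50 − (+1.19) = +0.31 V, with n = 6 electrons in the balanced equation.
Here Q = [Pt^2+(aq)]^3 / [Au^3+(aq)]^2 = 5.82×10^−10 (log Q = −9.235), giving E = +0.31 − (0.0681/6)·(−9.235) = +0.4148 V.
Finally ΔG = −nFE = −(6)(96485 C/mol)(+0.4148 V) = −240 kJ/mol.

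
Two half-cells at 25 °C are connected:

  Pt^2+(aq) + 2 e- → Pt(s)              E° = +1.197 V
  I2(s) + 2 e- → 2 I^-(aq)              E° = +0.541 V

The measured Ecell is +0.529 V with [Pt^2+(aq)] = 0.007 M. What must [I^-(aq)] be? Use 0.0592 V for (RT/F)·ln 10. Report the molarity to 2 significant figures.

0.086 M

Pt²⁺/Pt is the cathode (higher E°); E°cell = +1.197 − (+0.541) = +0.656 V with n = 2.
From the Nernst equation, log Q = n(E° − E)/0.0592 = 2·(+0.656 − (+0.529))/0.0592 = 4.291.
The balanced reaction is Pt^2+(aq) + 2 I^-(aq) → Pt(s) + I2(s), so Q = 1 / ([Pt^2+(aq)]·[I^-(aq)]^2).
Isolating [I^-(aq)] in Q = 10^{4.291} yields log [I^-(aq)] = −1.068, i.e. 0.086 M.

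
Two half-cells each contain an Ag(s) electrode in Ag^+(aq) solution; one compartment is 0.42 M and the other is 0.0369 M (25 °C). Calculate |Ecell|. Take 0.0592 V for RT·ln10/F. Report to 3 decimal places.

0.063 V

For a concentration cell E°cell = 0, since both electrodes use the same couple.
The compartment with the higher Ag^+(aq) concentration (0.42 M) acts as the cathode; ions are reduced there and produced at the dilute (0.0369 M) anode.
With n = 1, Ecell = −(0.0592/1)·log([dilute]/[conc]) = −(0.0592/1)·log(0.0369/0.42) = +0.063 V.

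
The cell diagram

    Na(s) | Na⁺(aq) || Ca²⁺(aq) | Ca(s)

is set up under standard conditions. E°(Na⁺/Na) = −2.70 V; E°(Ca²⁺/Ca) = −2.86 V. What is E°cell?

−0.16 V

By convention the left-hand electrode in cell notation is the anode (oxidation) and the right-hand electrode is the cathode (reduction).
E°cell = E°(right) − E°(left) = −2.86 − (−2.70) = −0.16 V.
The negative sign shows that, as written, the cell would require an external voltage to drive the reaction.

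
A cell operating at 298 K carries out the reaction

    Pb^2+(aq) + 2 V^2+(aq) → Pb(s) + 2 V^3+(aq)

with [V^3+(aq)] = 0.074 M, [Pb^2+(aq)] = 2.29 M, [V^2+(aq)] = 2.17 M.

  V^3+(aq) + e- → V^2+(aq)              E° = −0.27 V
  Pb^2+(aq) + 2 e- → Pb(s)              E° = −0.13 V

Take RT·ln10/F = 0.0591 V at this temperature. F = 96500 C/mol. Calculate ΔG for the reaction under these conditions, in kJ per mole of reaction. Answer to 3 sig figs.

−45.8 kJ/mol

E°cell = −0.13 − (−0.27) = +0.14 V; the balanced reaction transfers n = 2 electrons.
Here Q = [V^3+(aq)]^2 / ([Pb^2+(aq)]·[V^2+(aq)]^2) = 0.000508 (log Q = −3.294), giving E = +0.14 − (0.0591/2)·(−3.294) = +0.2373 V.
Then ΔG = −nFE = −2 × 96500 × +0.2373 J/mol = −45.8 kJ/mol.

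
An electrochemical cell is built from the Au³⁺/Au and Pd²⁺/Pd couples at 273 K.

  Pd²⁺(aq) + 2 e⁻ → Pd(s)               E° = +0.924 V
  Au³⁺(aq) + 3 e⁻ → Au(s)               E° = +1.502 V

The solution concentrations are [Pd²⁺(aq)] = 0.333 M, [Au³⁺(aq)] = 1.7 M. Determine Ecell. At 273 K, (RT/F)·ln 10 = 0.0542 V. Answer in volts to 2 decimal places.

+0.60 V

Since E°(Au³⁺/Au) > E°(Pd²⁺/Pd), Au³⁺/Au serves as the cathode.
The standard potential is +1.502 − (+0.924) = +0.578 V and the balanced reaction transfers n = 6 electrons.
Balancing gives 2 Au³⁺(aq) + 3 Pd(s) → 2 Au(s) + 3 Pd²⁺(aq); hence Q = [Pd²⁺(aq)]^3 / [Au³⁺(aq)]^2 = 0.0128 (log Q = −1.894).
Applying E = E° − (RT ln10/nF)·log Q gives +0.578 − (0.0542/6)(−1.894) = +0.60 V.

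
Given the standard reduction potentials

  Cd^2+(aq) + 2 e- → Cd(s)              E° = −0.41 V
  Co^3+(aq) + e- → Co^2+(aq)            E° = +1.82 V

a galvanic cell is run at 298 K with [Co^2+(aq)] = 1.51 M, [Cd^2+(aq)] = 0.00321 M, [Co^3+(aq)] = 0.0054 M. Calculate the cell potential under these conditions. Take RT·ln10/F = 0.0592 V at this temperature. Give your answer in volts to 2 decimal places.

+2.16 V

Since E°(Co³⁺/Co²⁺) > E°(Cd²⁺/Cd), Co³⁺/Co²⁺ serves as the cathode.
E°cell = E°cat − E°an = +1.82 − (−0.41) = +2.23 V; n = 2.
Balancing gives 2 Co^3+(aq) + Cd(s) → 2 Co^2+(aq) + Cd^2+(aq); hence Q = ([Co^2+(aq)]^2·[Cd^2+(aq)]) / [Co^3+(aq)]^2 = 251 (log Q = 2.400).
Applying E = E° − (RT ln10/nF)·log Q gives +2.23 − (0.0592/2)(2.400) = +2.16 V.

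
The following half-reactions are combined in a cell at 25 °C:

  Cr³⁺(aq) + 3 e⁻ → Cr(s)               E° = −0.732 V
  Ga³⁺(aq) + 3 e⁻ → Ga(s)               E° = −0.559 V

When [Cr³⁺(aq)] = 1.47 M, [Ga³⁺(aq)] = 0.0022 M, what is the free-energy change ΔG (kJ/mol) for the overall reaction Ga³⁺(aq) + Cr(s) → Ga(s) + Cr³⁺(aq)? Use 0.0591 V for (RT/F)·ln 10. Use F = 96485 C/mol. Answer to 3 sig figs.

−34.0 kJ/mol

With Ga³⁺/Ga reduced at the cathode, E°cell = −0.559 − (−0.732) = +0.173 V and n = 3.
Q = [Cr³⁺(aq)] / [Ga³⁺(aq)] = 668, so log Q = 2.825 and E = +0.173 − (0.0591/3)(2.825) = +0.1173 V.
Then ΔG = −nFE = −3 × 96485 × +0.1173 J/mol = −34.0 kJ/mol.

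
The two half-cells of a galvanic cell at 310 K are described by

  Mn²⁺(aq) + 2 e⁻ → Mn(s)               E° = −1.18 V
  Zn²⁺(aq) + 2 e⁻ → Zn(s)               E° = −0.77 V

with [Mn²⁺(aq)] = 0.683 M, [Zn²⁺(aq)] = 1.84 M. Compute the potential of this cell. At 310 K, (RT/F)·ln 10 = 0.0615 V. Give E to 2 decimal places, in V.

+0.42 V

Zn²⁺/Zn is reduced (cathode, E° = −0.77 V) and Mn²⁺/Mn is oxidized (anode).
E°cell = E°cat − E°an = −0.77 − (−1.18) = +0.41 V; n = 2.
The balanced reaction is Zn²⁺(aq) + Mn(s) → Zn(s) + Mn²⁺(aq), so Q = [Mn²⁺(aq)] / [Zn²⁺(aq)] = 0.371 and log Q = −0.430.
By the Nernst equation, E = +0.41 − (0.0615/2)·(−0.430) = +0.42 V.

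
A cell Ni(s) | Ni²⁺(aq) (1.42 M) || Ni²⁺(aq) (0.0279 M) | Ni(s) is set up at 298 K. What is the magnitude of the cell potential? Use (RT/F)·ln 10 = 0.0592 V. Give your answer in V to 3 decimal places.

For a concentration cell E°cell = 0, since both electrodes use the same couple.
The compartment with the higher Ni²⁺(aq) concentration (1.42 M) acts as the cathode; ions are reduced there and produced at the dilute (0.0279 M) anode.
With n = 2, Ecell = −(0.0592/2)·log([dilute]/[conc]) = −(0.0592/2)·log(0.0279/1.42) = +0.051 V.

0.051 V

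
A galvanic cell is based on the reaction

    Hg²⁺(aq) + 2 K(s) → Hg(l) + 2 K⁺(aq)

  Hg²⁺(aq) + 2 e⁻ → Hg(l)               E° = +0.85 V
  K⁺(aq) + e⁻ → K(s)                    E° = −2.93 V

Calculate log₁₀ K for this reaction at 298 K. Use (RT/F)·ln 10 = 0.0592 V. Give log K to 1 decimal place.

log K = 127.7

The Hg²⁺/Hg couple is reduced (cathode); E°cell = +0.85 − (−2.93) = +3.78 V with n = 2.
At equilibrium E = 0, so log K = nE°cell / 0.0592 = (2)(+3.78) / 0.0592 = 127.7.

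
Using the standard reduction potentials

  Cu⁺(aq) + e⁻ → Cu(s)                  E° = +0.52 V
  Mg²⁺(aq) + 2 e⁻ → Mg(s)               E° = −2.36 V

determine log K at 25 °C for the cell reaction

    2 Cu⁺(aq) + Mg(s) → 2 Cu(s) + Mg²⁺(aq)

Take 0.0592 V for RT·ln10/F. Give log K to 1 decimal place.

log K = 97.3

The Cu⁺/Cu couple is reduced (cathode); E°cell = +0.52 − (−2.36) = +2.88 V with n = 2.
At equilibrium E = 0, so log K = nE°cell / 0.0592 = (2)(+2.88) / 0.0592 = 97.3.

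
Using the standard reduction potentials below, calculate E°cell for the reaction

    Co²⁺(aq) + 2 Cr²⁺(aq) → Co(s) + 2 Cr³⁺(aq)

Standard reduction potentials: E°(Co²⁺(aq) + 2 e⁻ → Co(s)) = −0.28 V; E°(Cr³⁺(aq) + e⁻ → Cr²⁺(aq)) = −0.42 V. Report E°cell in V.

+0.14 V

Co²⁺(aq) gains electrons, so the Co²⁺/Co couple is the cathode; the Cr³⁺/Cr²⁺ couple is the anode.
E°cell = E°(cathode) − E°(anode) = −0.28 − (−0.42) = +0.14 V.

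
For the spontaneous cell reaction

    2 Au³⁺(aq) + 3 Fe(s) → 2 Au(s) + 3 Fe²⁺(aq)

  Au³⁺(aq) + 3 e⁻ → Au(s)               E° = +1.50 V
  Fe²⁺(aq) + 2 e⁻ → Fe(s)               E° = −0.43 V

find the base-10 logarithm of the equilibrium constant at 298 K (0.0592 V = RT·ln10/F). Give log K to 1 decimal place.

log K = 195.6

The Au³⁺/Au couple is reduced (cathode); E°cell = +1.50 − (−0.43) = +1.93 V with n = 6.
At equilibrium E = 0, so log K = nE°cell / 0.0592 = (6)(+1.93) / 0.0592 = 195.6.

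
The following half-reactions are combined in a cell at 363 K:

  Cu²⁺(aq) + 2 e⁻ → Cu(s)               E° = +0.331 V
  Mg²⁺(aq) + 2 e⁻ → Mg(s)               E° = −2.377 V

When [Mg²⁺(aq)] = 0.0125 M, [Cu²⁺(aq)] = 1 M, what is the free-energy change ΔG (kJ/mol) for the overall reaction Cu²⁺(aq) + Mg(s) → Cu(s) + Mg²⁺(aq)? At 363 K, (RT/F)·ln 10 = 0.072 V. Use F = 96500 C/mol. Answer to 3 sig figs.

−536 kJ/mol

The standard cell potential is +0.331 − (−2.377) = +2.708 V, with n = 2 electrons in the balanced equation.
Here Q = [Mg²⁺(aq)] / [Cu²⁺(aq)] = 0.0125 (log Q = −1.903), giving E = +2.708 − (0.072/2)·(−1.903) = +2.7765 V.
ΔG = −nFE = −(2)(96500)(+2.7765) J/mol = −536 kJ/mol.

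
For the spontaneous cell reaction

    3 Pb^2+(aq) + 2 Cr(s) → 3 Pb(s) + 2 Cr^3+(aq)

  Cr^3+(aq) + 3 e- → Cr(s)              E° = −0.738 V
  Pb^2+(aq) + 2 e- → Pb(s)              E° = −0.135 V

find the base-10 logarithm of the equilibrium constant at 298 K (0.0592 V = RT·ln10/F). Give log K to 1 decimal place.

log K = 61.1

The Pb²⁺/Pb couple is reduced (cathode); E°cell = −0.135 − (−0.738) = +0.603 V with n = 6.
At equilibrium E = 0, so log K = nE°cell / 0.0592 = (6)(+0.603) / 0.0592 = 61.1.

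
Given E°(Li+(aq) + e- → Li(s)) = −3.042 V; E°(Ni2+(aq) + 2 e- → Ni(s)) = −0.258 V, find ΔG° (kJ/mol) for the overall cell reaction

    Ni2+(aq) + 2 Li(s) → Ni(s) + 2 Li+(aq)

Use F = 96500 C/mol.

−537 kJ/mol

In the reaction as written Ni2+(aq) is reduced, so the Ni²⁺/Ni couple is the cathode and Li⁺/Li is the anode.
E°cell = −0.258 − (−3.042) = +2.784 V; balancing electrons gives n = 2.
ΔG° = −nFE°cell = −(2)(96500)(+2.784) J/mol = −537 kJ/mol.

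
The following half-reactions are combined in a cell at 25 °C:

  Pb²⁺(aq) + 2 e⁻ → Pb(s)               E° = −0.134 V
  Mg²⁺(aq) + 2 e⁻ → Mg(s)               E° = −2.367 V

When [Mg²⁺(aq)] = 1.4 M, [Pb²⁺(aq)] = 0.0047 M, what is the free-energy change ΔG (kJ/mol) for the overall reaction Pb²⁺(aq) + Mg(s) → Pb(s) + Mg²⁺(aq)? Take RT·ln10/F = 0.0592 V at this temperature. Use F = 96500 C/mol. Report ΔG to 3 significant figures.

With Pb²⁺/Pb reduced at the cathode, E°cell = −0.134 − (−2.367) = +2.233 V and n = 2.
Here Q = [Mg²⁺(aq)] / [Pb²⁺(aq)] = 298 (log Q = 2.474), giving E = +2.233 − (0.0592/2)·(2.474) = +2.1598 V.
ΔG = −nFE = −(2)(96500)(+2.1598) J/mol = −417 kJ/mol.

−417 kJ/mol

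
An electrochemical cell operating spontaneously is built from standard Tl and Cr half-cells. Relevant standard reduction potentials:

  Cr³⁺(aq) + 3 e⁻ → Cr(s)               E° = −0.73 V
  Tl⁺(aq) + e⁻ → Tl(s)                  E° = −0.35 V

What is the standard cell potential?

+0.38 V

Of the two couples in this cell, the one with the more positive reduction potential is reduced at the cathode: here that is Tl⁺/Tl (−0.35 V); Cr³⁺/Cr (−0.73 V) is the anode.
E°cell = E°(cathode) − E°(anode) = −0.35 − (−0.73) = +0.38 V.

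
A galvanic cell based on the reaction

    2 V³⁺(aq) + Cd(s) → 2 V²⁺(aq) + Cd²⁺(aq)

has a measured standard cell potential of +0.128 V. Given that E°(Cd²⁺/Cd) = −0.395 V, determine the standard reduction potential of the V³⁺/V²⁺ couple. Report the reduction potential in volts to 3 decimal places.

−0.267 V

In the reaction as written the V³⁺/V²⁺ couple is reduced (cathode) and Cd²⁺/Cd is oxidized (anode), so E°cell = E°(V³⁺/V²⁺) − E°(Cd²⁺/Cd).
E°(V³⁺/V²⁺) = E°cell + E°(anode) = +0.128 + (−0.395) = −0.267 V.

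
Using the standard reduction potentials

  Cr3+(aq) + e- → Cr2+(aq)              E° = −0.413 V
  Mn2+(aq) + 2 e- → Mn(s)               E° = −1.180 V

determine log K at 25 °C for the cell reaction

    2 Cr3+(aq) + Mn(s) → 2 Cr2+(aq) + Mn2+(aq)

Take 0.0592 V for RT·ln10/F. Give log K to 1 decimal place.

log K = 25.9

The Cr³⁺/Cr²⁺ couple is reduced (cathode); E°cell = −0.413 − (−1.180) = +0.767 V with n = 2.
At equilibrium E = 0, so log K = nE°cell / 0.0592 = (2)(+0.767) / 0.0592 = 25.9.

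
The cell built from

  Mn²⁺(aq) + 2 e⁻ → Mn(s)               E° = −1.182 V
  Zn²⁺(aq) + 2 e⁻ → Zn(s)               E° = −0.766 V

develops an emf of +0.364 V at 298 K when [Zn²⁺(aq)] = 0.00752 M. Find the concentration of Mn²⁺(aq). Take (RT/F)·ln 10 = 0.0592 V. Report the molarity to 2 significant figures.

0.43 M

Zn²⁺/Zn is the cathode (higher E°); E°cell = −0.766 − (−1.182) = +0.416 V with n = 2.
Since E = E° − (0.0592/n)·log Q, log Q = n(E° − E)/0.0592 = 1.757.
Balancing electrons gives Zn²⁺(aq) + Mn(s) → Zn(s) + Mn²⁺(aq); thus Q = [Mn²⁺(aq)] / [Zn²⁺(aq)].
Isolating [Mn²⁺(aq)] in Q = 10^{1.757} yields log [Mn²⁺(aq)] = −0.367, i.e. 0.43 M.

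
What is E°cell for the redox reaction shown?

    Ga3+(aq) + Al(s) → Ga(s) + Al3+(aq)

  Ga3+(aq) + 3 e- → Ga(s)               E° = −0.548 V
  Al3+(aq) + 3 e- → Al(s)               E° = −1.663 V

Ga3+(aq) gains electrons, so the Ga³⁺/Ga couple is the cathode; the Al³⁺/Al couple is the anode.
E°cell = E°(cathode) − E°(anode) = −0.548 − (−1.663) = +1.115 V.

+1.115 V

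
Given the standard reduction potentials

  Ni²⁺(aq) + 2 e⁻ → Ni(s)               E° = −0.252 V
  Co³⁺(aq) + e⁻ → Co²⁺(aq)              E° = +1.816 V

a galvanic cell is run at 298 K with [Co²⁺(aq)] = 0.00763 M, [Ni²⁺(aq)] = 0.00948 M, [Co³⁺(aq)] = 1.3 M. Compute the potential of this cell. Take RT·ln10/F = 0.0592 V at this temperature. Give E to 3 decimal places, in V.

Since E°(Co³⁺/Co²⁺) > E°(Ni²⁺/Ni), Co³⁺/Co²⁺ serves as the cathode.
E°cell = E°cat − E°an = +1.816 − (−0.252) = +2.068 V; n = 2.
The balanced reaction is 2 Co³⁺(aq) + Ni(s) → 2 Co²⁺(aq) + Ni²⁺(aq), so Q = ([Co²⁺(aq)]^2·[Ni²⁺(aq)]) / [Co³⁺(aq)]^2 = 3.27×10^−7 and log Q = −6.486.
E = E° − (0.0592/n)·log Q = +2.068 − (0.0592/2)(−6.486) = +2.260 V.

+2.260 V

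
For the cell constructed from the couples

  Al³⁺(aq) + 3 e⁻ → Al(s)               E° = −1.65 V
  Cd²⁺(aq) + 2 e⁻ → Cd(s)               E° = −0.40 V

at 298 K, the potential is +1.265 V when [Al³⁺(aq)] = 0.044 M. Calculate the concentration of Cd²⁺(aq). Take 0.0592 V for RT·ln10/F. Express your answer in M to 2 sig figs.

0.40 M

Cd²⁺/Cd is the cathode (higher E°); E°cell = −0.40 − (−1.65) = +1.25 V with n = 6.
Since E = E° − (0.0592/n)·log Q, log Q = n(E° − E)/0.0592 = −1.520.
Balancing electrons gives 3 Cd²⁺(aq) + 2 Al(s) → 3 Cd(s) + 2 Al³⁺(aq); thus Q = [Al³⁺(aq)]^2 / [Cd²⁺(aq)]^3.
Substituting the known concentrations and solving, log [Cd²⁺(aq)] = −0.398 and [Cd²⁺(aq)] = 0.40 M.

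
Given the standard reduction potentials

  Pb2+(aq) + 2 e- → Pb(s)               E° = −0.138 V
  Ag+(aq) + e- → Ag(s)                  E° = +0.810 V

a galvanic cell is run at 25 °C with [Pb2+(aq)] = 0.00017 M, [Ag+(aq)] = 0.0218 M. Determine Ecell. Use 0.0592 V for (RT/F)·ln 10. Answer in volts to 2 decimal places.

+0.96 V

Since E°(Ag⁺/Ag) > E°(Pb²⁺/Pb), Ag⁺/Ag serves as the cathode.
E°cell = +0.810 − (−0.138) = +0.948 V, with n = 2 electrons transferred.
For the overall reaction 2 Ag+(aq) + Pb(s) → 2 Ag(s) + Pb2+(aq), Q = [Pb2+(aq)] / [Ag+(aq)]^2 = 0.358, giving log Q = −0.446.
Applying E = E° − (RT ln10/nF)·log Q gives +0.948 − (0.0592/2)(−0.446) = +0.96 V.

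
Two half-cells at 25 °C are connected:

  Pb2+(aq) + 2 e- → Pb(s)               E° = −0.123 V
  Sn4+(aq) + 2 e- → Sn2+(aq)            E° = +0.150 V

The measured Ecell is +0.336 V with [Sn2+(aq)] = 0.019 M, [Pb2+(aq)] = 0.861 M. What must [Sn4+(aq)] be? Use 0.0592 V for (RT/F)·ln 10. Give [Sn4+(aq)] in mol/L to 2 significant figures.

2.2 M

With Sn⁴⁺/Sn²⁺ at the cathode and Pb²⁺/Pb at the anode, E°cell = +0.150 − (−0.123) = +0.273 V (n = 2).
From the Nernst equation, log Q = n(E° − E)/0.0592 = 2·(+0.273 − (+0.336))/0.0592 = −2.128.
Balancing electrons gives Sn4+(aq) + Pb(s) → Sn2+(aq) + Pb2+(aq); thus Q = ([Sn2+(aq)]·[Pb2+(aq)]) / [Sn4+(aq)].
Isolating [Sn4+(aq)] in Q = 10^{−2.128} yields log [Sn4+(aq)] = 0.342, i.e. 2.2 M.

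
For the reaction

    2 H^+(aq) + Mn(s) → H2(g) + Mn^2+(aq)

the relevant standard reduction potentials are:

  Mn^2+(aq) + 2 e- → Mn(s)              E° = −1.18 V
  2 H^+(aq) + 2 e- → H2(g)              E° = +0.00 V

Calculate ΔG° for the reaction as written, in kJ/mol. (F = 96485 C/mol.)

−228 kJ/mol

In the reaction as written H^+(aq) is reduced, so the 2H⁺/H₂ couple is the cathode and Mn²⁺/Mn is the anode.
E°cell = +0.00 − (−1.18) = +1.18 V; balancing electrons gives n = 2.
ΔG° = −nFE°cell = −(2)(96485)(+1.18) J/mol = −228 kJ/mol.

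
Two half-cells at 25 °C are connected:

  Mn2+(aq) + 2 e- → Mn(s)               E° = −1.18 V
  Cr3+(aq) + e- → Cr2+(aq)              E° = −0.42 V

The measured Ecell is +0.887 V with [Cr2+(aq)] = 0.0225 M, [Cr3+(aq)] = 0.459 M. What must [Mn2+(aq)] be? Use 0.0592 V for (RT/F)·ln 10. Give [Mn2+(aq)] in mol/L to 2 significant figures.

0.021 M

The Cr³⁺/Cr²⁺ couple has the larger reduction potential, so it is the cathode: E°cell = −0.42 − (−1.18) = +0.76 V and n = 2.
Since E = E° − (0.0592/n)·log Q, log Q = n(E° − E)/0.0592 = −4.291.
Balancing electrons gives 2 Cr3+(aq) + Mn(s) → 2 Cr2+(aq) + Mn2+(aq); thus Q = ([Cr2+(aq)]^2·[Mn2+(aq)]) / [Cr3+(aq)]^2.
Substituting the known concentrations and solving, log [Mn2+(aq)] = −1.672 and [Mn2+(aq)] = 0.021 M.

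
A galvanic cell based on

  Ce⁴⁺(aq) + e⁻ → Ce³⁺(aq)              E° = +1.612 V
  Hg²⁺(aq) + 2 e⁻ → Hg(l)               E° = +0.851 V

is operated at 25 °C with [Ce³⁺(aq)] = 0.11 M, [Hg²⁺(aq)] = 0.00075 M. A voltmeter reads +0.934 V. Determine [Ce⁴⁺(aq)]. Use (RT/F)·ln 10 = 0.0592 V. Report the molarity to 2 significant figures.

2.5 M

With Ce⁴⁺/Ce³⁺ at the cathode and Hg²⁺/Hg at the anode, E°cell = +1.612 − (+0.851) = +0.761 V (n = 2).
From the Nernst equation, log Q = n(E° − E)/0.0592 = 2·(+0.761 − (+0.934))/0.0592 = −5.845.
The balanced reaction is 2 Ce⁴⁺(aq) + Hg(l) → 2 Ce³⁺(aq) + Hg²⁺(aq), so Q = ([Ce³⁺(aq)]^2·[Hg²⁺(aq)]) / [Ce⁴⁺(aq)]^2.
Substituting the known concentrations and solving, log [Ce⁴⁺(aq)] = 0.401 and [Ce⁴⁺(aq)] = 2.5 M.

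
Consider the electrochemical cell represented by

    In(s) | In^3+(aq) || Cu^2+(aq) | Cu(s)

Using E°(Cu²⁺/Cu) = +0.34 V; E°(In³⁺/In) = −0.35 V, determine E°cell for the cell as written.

By convention the left-hand electrode in cell notation is the anode (oxidation) and the right-hand electrode is the cathode (reduction).
E°cell = E°(right) − E°(left) = +0.34 − (−0.35) = +0.69 V.

+0.69 V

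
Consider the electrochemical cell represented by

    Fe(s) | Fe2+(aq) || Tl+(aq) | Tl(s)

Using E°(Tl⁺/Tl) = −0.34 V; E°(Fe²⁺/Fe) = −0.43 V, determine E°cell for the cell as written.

+0.09 V

By convention the left-hand electrode in cell notation is the anode (oxidation) and the right-hand electrode is the cathode (reduction).
E°cell = E°(right) − E°(left) = −0.34 − (−0.43) = +0.09 V.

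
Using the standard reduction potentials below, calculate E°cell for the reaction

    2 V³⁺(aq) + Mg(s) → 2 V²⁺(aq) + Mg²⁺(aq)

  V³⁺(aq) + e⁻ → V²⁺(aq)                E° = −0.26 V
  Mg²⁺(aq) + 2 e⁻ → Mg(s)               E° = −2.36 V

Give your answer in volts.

+2.10 V

In the reaction as written, V³⁺(aq) is reduced (cathode) and Mg²⁺(aq) is produced by oxidation at the anode.
E°cell = E°(cathode) − E°(anode) = −0.26 − (−2.36) = +2.10 V.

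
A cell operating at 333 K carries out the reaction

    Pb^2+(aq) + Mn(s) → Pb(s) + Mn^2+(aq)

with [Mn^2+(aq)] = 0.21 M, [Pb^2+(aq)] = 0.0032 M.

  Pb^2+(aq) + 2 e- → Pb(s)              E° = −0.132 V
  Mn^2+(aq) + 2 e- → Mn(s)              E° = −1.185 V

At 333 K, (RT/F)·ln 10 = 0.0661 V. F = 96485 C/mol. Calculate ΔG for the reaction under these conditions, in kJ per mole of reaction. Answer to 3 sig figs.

−192 kJ/mol

The standard cell potential is −0.132 − (−1.185) = +1.053 V, with n = 2 electrons in the balanced equation.
Here Q = [Mn^2+(aq)] / [Pb^2+(aq)] = 65.6 (log Q = 1.817), giving E = +1.053 − (0.0661/2)·(1.817) = +0.9929 V.
ΔG = −nFE = −(2)(96485)(+0.9929) J/mol = −192 kJ/mol.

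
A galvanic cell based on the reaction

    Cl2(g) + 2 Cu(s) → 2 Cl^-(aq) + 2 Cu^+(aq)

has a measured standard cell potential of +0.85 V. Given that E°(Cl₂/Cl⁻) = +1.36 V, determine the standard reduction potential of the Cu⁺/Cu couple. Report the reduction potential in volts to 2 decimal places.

In the reaction as written the Cl₂/Cl⁻ couple is reduced (cathode) and Cu⁺/Cu is oxidized (anode), so E°cell = E°(Cl₂/Cl⁻) − E°(Cu⁺/Cu).
E°(Cu⁺/Cu) = E°(cathode) − E°cell = +1.36 − (+0.85) = +0.51 V.

+0.51 V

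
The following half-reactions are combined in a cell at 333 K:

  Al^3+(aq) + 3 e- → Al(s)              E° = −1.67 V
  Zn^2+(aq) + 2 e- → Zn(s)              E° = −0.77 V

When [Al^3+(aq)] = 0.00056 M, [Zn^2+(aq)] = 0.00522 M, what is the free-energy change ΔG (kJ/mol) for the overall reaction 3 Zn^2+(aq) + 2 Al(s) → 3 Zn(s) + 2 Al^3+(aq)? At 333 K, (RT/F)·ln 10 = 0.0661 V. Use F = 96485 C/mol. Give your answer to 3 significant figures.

E°cell = −0.77 − (−1.67) = +0.90 V; the balanced reaction transfers n = 6 electrons.
Q = [Al^3+(aq)]^2 / [Zn^2+(aq)]^3 = 2.2, so log Q = 0.343 and E = +0.90 − (0.0661/6)(0.343) = +0.8962 V.
ΔG = −nFE = −(6)(96485)(+0.8962) J/mol = −519 kJ/mol.

−519 kJ/mol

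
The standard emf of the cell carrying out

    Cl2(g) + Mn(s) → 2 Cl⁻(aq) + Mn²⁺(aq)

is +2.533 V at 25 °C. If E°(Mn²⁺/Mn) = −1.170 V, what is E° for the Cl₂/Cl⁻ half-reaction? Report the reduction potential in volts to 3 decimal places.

+1.363 V

In the reaction as written the Cl₂/Cl⁻ couple is reduced (cathode) and Mn²⁺/Mn is oxidized (anode), so E°cell = E°(Cl₂/Cl⁻) − E°(Mn²⁺/Mn).
E°(Cl₂/Cl⁻) = E°cell + E°(anode) = +2.533 + (−1.170) = +1.363 V.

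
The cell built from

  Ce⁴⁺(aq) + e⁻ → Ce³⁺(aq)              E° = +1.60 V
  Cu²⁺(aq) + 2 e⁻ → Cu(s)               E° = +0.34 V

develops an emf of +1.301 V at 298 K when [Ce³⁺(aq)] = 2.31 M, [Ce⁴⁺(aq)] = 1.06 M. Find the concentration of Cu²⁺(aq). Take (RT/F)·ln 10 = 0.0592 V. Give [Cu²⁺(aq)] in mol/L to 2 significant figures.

With Ce⁴⁺/Ce³⁺ at the cathode and Cu²⁺/Cu at the anode, E°cell = +1.60 − (+0.34) = +1.26 V (n = 2).
From the Nernst equation, log Q = n(E° − E)/0.0592 = 2·(+1.26 − (+1.301))/0.0592 = −1.385.
Balancing electrons gives 2 Ce⁴⁺(aq) + Cu(s) → 2 Ce³⁺(aq) + Cu²⁺(aq); thus Q = ([Ce³⁺(aq)]^2·[Cu²⁺(aq)]) / [Ce⁴⁺(aq)]^2.
Solving for the unknown gives log [Cu²⁺(aq)] = −2.062, so [Cu²⁺(aq)] ≈ 0.0087 M.

0.0087 M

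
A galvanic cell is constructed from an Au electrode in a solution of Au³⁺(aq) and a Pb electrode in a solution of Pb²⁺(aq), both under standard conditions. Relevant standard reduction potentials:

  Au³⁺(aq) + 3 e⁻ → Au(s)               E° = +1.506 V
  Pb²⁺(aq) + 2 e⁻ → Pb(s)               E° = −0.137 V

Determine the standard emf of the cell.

+1.643 V

The Au³⁺/Au couple has the higher E°, so Au ion is reduced (cathode) and Pb is oxidized (anode).
E°cell = E°(cathode) − E°(anode) = +1.506 − (−0.137) = +1.643 V.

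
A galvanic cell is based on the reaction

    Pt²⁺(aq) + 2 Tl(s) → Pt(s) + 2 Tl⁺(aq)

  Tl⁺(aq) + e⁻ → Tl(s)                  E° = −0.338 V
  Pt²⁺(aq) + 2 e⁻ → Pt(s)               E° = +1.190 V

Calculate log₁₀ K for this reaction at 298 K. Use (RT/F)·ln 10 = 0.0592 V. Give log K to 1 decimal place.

The Pt²⁺/Pt couple is reduced (cathode); E°cell = +1.190 − (−0.338) = +1.528 V with n = 2.
At equilibrium E = 0, so log K = nE°cell / 0.0592 = (2)(+1.528) / 0.0592 = 51.6.

log K = 51.6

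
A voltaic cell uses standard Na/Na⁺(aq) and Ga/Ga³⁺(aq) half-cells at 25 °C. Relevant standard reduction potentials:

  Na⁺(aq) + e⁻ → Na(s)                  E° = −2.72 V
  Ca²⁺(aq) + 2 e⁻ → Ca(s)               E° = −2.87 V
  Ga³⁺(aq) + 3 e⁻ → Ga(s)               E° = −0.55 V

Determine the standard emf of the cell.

The Ga³⁺/Ga couple has the higher E°, so Ga ion is reduced (cathode) and Na is oxidized (anode).
E°cell = E°(cathode) − E°(anode) = −0.55 − (−2.72) = +2.17 V.

+2.17 V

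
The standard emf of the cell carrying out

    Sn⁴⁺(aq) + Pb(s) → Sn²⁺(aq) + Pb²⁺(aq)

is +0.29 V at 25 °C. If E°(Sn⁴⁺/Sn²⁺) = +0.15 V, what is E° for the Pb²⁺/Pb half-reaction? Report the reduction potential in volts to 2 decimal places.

In the reaction as written the Sn⁴⁺/Sn²⁺ couple is reduced (cathode) and Pb²⁺/Pb is oxidized (anode), so E°cell = E°(Sn⁴⁺/Sn²⁺) − E°(Pb²⁺/Pb).
E°(Pb²⁺/Pb) = E°(cathode) − E°cell = +0.15 − (+0.29) = −0.14 V.

−0.14 V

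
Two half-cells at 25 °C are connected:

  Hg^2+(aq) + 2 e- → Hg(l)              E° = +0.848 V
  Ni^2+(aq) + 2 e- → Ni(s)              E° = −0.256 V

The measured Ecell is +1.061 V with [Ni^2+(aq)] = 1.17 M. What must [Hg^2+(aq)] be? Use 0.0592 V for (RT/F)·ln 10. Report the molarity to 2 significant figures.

0.041 M

With Hg²⁺/Hg at the cathode and Ni²⁺/Ni at the anode, E°cell = +0.848 − (−0.256) = +1.104 V (n = 2).
Since E = E° − (0.0592/n)·log Q, log Q = n(E° − E)/0.0592 = 1.453.
The balanced reaction is Hg^2+(aq) + Ni(s) → Hg(l) + Ni^2+(aq), so Q = [Ni^2+(aq)] / [Hg^2+(aq)].
Substituting the known concentrations and solving, log [Hg^2+(aq)] = −1.385 and [Hg^2+(aq)] = 0.041 M.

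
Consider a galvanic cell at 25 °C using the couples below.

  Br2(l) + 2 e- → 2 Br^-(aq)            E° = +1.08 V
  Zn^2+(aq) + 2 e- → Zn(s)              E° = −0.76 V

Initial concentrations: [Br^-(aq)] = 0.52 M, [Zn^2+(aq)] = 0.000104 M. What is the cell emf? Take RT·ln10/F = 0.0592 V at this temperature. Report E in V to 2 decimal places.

Since E°(Br₂/Br⁻) > E°(Zn²⁺/Zn), Br₂/Br⁻ serves as the cathode.
E°cell = E°cat − E°an = +1.08 − (−0.76) = +1.84 V; n = 2.
For the overall reaction Br2(l) + Zn(s) → 2 Br^-(aq) + Zn^2+(aq), Q = [Br^-(aq)]^2·[Zn^2+(aq)] = 2.81×10^−5, giving log Q = −4.551.
By the Nernst equation, E = +1.84 − (0.0592/2)·(−4.551) = +1.97 V.

+1.97 V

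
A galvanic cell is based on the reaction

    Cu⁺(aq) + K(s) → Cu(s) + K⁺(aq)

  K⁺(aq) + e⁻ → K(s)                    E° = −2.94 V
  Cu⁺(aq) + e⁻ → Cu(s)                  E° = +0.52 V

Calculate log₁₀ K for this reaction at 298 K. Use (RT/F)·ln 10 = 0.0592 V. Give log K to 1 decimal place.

The Cu⁺/Cu couple is reduced (cathode); E°cell = +0.52 − (−2.94) = +3.46 V with n = 1.
At equilibrium E = 0, so log K = nE°cell / 0.0592 = (1)(+3.46) / 0.0592 = 58.4.

log K = 58.4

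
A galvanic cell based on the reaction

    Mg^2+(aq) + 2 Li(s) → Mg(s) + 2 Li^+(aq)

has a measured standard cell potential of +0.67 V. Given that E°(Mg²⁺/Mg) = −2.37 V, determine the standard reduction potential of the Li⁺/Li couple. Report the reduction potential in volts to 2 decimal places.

In the reaction as written the Mg²⁺/Mg couple is reduced (cathode) and Li⁺/Li is oxidized (anode), so E°cell = E°(Mg²⁺/Mg) − E°(Li⁺/Li).
E°(Li⁺/Li) = E°(cathode) − E°cell = −2.37 − (+0.67) = −3.04 V.

−3.04 V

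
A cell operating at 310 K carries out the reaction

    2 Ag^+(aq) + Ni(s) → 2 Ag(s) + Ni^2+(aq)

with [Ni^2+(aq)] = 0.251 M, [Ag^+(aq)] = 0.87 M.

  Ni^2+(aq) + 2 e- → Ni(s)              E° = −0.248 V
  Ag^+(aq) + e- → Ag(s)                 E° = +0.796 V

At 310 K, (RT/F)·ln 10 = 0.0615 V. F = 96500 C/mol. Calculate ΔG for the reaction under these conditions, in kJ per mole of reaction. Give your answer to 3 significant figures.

With Ag⁺/Ag reduced at the cathode, E°cell = +0.796 − (−0.248) = +1.044 V and n = 2.
Q = [Ni^2+(aq)] / [Ag^+(aq)]^2 = 0.332, so log Q = −0.479 and E = +1.044 − (0.0615/2)(−0.479) = +1.0587 V.
Finally ΔG = −nFE = −(2)(96500 C/mol)(+1.0587 V) = −204 kJ/mol.

−204 kJ/mol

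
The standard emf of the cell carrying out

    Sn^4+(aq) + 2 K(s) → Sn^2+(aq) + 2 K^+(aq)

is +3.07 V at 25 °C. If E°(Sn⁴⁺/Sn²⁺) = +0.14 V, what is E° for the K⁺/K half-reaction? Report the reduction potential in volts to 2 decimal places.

−2.93 V

In the reaction as written the Sn⁴⁺/Sn²⁺ couple is reduced (cathode) and K⁺/K is oxidized (anode), so E°cell = E°(Sn⁴⁺/Sn²⁺) − E°(K⁺/K).
E°(K⁺/K) = E°(cathode) − E°cell = +0.14 − (+3.07) = −2.93 V.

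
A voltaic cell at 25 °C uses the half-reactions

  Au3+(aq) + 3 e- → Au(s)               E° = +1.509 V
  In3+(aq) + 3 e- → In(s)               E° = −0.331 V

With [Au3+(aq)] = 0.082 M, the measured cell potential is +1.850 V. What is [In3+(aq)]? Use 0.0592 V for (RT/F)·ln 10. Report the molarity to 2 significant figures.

0.026 M

The Au³⁺/Au couple has the larger reduction potential, so it is the cathode: E°cell = +1.509 − (−0.331) = +1.840 V and n = 3.
Since E = E° − (0.0592/n)·log Q, log Q = n(E° − E)/0.0592 = −0.507.
The balanced reaction is Au3+(aq) + In(s) → Au(s) + In3+(aq), so Q = [In3+(aq)] / [Au3+(aq)].
Isolating [In3+(aq)] in Q = 10^{−0.507} yields log [In3+(aq)] = −1.593, i.e. 0.026 M.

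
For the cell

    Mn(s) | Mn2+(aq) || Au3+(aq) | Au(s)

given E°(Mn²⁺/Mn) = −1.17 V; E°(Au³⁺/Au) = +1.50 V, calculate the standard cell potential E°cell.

By convention the left-hand electrode in cell notation is the anode (oxidation) and the right-hand electrode is the cathode (reduction).
E°cell = E°(right) − E°(left) = +1.50 − (−1.17) = +2.67 V.

+2.67 V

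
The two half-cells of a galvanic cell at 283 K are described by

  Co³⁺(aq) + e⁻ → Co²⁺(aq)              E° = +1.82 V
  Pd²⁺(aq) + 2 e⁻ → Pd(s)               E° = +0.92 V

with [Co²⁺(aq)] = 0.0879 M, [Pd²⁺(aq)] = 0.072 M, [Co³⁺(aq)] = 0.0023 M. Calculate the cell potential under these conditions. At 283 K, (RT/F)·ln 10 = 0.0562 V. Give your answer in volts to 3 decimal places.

+0.843 V

Since E°(Co³⁺/Co²⁺) > E°(Pd²⁺/Pd), Co³⁺/Co²⁺ serves as the cathode.
E°cell = +1.82 − (+0.92) = +0.90 V, with n = 2 electrons transferred.
Balancing gives 2 Co³⁺(aq) + Pd(s) → 2 Co²⁺(aq) + Pd²⁺(aq); hence Q = ([Co²⁺(aq)]^2·[Pd²⁺(aq)]) / [Co³⁺(aq)]^2 = 105 (log Q = 2.022).
By the Nernst equation, E = +0.90 − (0.0562/2)·(2.022) = +0.843 V.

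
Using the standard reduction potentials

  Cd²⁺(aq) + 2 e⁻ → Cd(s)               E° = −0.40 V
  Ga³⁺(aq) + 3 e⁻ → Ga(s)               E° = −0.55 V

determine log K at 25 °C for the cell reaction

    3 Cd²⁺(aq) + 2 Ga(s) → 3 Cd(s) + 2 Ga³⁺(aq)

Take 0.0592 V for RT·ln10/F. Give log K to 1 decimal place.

The Cd²⁺/Cd couple is reduced (cathode); E°cell = −0.40 − (−0.55) = +0.15 V with n = 6.
At equilibrium E = 0, so log K = nE°cell / 0.0592 = (6)(+0.15) / 0.0592 = 15.2.

log K = 15.2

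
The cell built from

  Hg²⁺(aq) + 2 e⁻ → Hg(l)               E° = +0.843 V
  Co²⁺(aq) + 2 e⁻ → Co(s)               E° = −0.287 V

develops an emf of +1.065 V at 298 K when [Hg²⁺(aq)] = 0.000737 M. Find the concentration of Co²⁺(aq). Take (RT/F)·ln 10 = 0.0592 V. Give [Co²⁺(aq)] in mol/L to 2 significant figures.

0.12 M

The Hg²⁺/Hg couple has the larger reduction potential, so it is the cathode: E°cell = +0.843 − (−0.287) = +1.130 V and n = 2.
From the Nernst equation, log Q = n(E° − E)/0.0592 = 2·(+1.130 − (+1.065))/0.0592 = 2.196.
The balanced reaction is Hg²⁺(aq) + Co(s) → Hg(l) + Co²⁺(aq), so Q = [Co²⁺(aq)] / [Hg²⁺(aq)].
Substituting the known concentrations and solving, log [Co²⁺(aq)] = −0.937 and [Co²⁺(aq)] = 0.12 M.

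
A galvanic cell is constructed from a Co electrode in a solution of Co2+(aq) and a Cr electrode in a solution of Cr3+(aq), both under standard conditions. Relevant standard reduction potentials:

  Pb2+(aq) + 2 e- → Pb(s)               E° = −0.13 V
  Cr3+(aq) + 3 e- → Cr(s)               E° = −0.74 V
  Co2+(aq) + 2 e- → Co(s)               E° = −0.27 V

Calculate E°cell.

The Co²⁺/Co couple has the higher E°, so Co ion is reduced (cathode) and Cr is oxidized (anode).
E°cell = E°(cathode) − E°(anode) = −0.27 − (−0.74) = +0.47 V.

+0.47 V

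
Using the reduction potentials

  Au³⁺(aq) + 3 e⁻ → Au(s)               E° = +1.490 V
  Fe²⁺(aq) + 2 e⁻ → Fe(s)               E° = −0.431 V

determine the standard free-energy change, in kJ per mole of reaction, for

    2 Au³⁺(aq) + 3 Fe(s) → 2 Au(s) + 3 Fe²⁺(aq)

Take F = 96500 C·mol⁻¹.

−1112 kJ/mol

In the reaction as written Au³⁺(aq) is reduced, so the Au³⁺/Au couple is the cathode and Fe²⁺/Fe is the anode.
E°cell = +1.490 − (−0.431) = +1.921 V; balancing electrons gives n = 6.
ΔG° = −nFE°cell = −(6)(96500)(+1.921) J/mol = −1112 kJ/mol.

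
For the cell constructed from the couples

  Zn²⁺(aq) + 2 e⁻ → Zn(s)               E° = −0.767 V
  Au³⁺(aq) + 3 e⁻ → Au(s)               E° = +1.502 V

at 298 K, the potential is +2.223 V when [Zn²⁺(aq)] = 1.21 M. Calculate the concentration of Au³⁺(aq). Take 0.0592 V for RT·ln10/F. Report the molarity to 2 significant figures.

0.0062 M

The Au³⁺/Au couple has the larger reduction potential, so it is the cathode: E°cell = +1.502 − (−0.767) = +2.269 V and n = 6.
From the Nernst equation, log Q = n(E° − E)/0.0592 = 6·(+2.269 − (+2.223))/0.0592 = 4.662.
For 2 Au³⁺(aq) + 3 Zn(s) → 2 Au(s) + 3 Zn²⁺(aq), the reaction quotient is Q = [Zn²⁺(aq)]^3 / [Au³⁺(aq)]^2.
Substituting the known concentrations and solving, log [Au³⁺(aq)] = −2.207 and [Au³⁺(aq)] = 0.0062 M.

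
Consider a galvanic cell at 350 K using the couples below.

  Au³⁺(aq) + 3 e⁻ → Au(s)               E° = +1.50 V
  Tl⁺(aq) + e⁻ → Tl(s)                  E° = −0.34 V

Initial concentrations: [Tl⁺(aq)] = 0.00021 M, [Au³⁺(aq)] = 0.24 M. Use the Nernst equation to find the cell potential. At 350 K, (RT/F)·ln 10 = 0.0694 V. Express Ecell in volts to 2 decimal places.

+2.08 V

The Au³⁺/Au couple has the more positive E°, so it is the cathode; Tl⁺/Tl is the anode.
E°cell = E°cat − E°an = +1.50 − (−0.34) = +1.84 V; n = 3.
For the overall reaction Au³⁺(aq) + 3 Tl(s) → Au(s) + 3 Tl⁺(aq), Q = [Tl⁺(aq)]^3 / [Au³⁺(aq)] = 3.86×10^−11, giving log Q = −10.414.
Applying E = E° − (RT ln10/nF)·log Q gives +1.84 − (0.0694/3)(−10.414) = +2.08 V.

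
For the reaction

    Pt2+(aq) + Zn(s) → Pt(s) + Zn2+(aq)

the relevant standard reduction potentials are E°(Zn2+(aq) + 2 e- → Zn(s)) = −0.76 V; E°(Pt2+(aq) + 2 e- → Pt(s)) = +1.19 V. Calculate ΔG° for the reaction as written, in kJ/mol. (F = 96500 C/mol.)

−376 kJ/mol

In the reaction as written Pt2+(aq) is reduced, so the Pt²⁺/Pt couple is the cathode and Zn²⁺/Zn is the anode.
E°cell = +1.19 − (−0.76) = +1.95 V; balancing electrons gives n = 2.
ΔG° = −nFE°cell = −(2)(96500)(+1.95) J/mol = −376 kJ/mol.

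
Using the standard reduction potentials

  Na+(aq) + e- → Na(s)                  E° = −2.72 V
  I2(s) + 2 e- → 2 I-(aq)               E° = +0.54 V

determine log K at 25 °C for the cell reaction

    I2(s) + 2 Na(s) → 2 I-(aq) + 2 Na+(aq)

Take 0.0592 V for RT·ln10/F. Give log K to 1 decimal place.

log K = 110.1

The I₂/I⁻ couple is reduced (cathode); E°cell = +0.54 − (−2.72) = +3.26 V with n = 2.
At equilibrium E = 0, so log K = nE°cell / 0.0592 = (2)(+3.26) / 0.0592 = 110.1.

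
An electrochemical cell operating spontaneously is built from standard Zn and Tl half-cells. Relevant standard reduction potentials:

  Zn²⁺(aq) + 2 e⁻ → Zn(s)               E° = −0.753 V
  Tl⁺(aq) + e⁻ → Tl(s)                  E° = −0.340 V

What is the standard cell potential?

+0.413 V

Of the two couples in this cell, the one with the more positive reduction potential is reduced at the cathode: here that is Tl⁺/Tl (−0.340 V); Zn²⁺/Zn (−0.753 V) is the anode.
E°cell = E°(cathode) − E°(anode) = −0.340 − (−0.753) = +0.413 V.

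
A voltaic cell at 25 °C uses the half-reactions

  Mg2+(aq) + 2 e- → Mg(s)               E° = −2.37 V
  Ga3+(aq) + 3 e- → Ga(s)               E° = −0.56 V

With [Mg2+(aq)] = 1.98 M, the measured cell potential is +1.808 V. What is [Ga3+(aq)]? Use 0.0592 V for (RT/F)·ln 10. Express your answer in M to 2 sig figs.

With Ga³⁺/Ga at the cathode and Mg²⁺/Mg at the anode, E°cell = −0.56 − (−2.37) = +1.81 V (n = 6).
From the Nernst equation, log Q = n(E° − E)/0.0592 = 6·(+1.81 − (+1.808))/0.0592 = 0.203.
For 2 Ga3+(aq) + 3 Mg(s) → 2 Ga(s) + 3 Mg2+(aq), the reaction quotient is Q = [Mg2+(aq)]^3 / [Ga3+(aq)]^2.
Substituting the known concentrations and solving, log [Ga3+(aq)] = 0.343 and [Ga3+(aq)] = 2.2 M.

2.2 M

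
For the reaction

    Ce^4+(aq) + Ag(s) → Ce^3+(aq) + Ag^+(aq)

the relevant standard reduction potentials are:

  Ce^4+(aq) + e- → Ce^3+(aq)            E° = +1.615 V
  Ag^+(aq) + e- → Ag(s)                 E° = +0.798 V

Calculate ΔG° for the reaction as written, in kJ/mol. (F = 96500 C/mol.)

In the reaction as written Ce^4+(aq) is reduced, so the Ce⁴⁺/Ce³⁺ couple is the cathode and Ag⁺/Ag is the anode.
E°cell = +1.615 − (+0.798) = +0.817 V; balancing electrons gives n = 1.
ΔG° = −nFE°cell = −(1)(96500)(+0.817) J/mol = −78.8 kJ/mol.

−78.8 kJ/mol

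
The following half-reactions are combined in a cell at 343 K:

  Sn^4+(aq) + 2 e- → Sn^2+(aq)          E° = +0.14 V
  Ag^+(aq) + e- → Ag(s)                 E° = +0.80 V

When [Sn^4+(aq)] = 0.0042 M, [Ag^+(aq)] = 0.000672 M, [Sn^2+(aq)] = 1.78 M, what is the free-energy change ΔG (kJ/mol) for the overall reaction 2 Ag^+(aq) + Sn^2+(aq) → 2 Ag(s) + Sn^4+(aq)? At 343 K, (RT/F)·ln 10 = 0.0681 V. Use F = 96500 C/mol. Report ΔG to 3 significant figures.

−103 kJ/mol

E°cell = +0.80 − (+0.14) = +0.66 V; the balanced reaction transfers n = 2 electrons.
Here Q = [Sn^4+(aq)] / ([Ag^+(aq)]^2·[Sn^2+(aq)]) = 5.23×10^3 (log Q = 3.718), giving E = +0.66 − (0.0681/2)·(3.718) = +0.5334 V.
Finally ΔG = −nFE = −(2)(96500 C/mol)(+0.5334 V) = −103 kJ/mol.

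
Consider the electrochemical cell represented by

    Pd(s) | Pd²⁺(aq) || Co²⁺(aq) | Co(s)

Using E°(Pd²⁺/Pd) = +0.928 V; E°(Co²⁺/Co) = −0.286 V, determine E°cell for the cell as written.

−1.214 V

By convention the left-hand electrode in cell notation is the anode (oxidation) and the right-hand electrode is the cathode (reduction).
E°cell = E°(right) − E°(left) = −0.286 − (+0.928) = −1.214 V.
The negative sign shows that, as written, the cell would require an external voltage to drive the reaction.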